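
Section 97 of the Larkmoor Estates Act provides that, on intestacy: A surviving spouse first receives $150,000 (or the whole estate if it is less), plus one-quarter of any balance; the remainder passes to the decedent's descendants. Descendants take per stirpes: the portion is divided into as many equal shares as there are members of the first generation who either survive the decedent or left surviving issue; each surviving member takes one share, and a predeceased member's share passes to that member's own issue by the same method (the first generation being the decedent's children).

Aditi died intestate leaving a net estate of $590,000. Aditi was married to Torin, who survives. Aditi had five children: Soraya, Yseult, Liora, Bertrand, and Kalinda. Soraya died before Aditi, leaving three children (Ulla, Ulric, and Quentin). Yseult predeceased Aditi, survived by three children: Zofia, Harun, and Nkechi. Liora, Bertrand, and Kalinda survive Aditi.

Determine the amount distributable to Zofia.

Zofia receives $22,000.

Torin first takes $150,000, leaving a balance of $440,000. Torin then takes one-quarter of the balance ($110,000), for a total of $260,000. The remaining $330,000 passes to the descendants.
The descendants' portion ($330,000) is divided into 5 shares of $66,000: Liora, Bertrand, and Kalinda each take $66,000; Soraya's $66,000 share passes to Soraya's issue; Yseult's $66,000 share passes to Yseult's issue.
Soraya's share ($66,000) is divided into 3 shares of $22,000: Ulla, Ulric, and Quentin each take $22,000.
Yseult's share ($66,000) is divided into 3 shares of $22,000: Zofia, Harun, and Nkechi each take $22,000.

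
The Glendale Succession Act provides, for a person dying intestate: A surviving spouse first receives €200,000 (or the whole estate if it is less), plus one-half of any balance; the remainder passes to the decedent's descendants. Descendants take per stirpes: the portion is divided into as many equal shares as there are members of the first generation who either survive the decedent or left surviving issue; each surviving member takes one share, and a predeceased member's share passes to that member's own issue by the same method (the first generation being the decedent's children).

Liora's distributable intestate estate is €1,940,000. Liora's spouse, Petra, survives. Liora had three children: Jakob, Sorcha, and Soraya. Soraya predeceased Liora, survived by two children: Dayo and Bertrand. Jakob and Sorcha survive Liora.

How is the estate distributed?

Petra: €1,070,000; Jakob: €290,000; Sorcha: €290,000; Dayo: €145,000; Bertrand: €145,000

Petra first takes €200,000, leaving a balance of €1,740,000. Petra then takes one-half of the balance (€870,000), for a total of €1,070,000. The remaining €870,000 passes to the descendants.
The descendants' portion (€870,000) is divided into 3 shares of €290,000: Jakob and Sorcha each take €290,000; Soraya's €290,000 share passes to Soraya's issue.
Soraya's share (€290,000) is divided into 2 shares of €145,000: Dayo and Bertrand each take €145,000.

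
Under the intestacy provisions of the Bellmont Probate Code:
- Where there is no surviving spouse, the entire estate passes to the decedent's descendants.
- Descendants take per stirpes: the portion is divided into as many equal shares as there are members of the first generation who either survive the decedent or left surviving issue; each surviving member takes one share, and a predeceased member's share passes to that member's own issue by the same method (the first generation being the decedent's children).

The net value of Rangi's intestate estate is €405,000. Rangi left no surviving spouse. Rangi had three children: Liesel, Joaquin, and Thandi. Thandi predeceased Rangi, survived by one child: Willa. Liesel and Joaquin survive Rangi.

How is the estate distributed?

The entire €405,000 passes to the descendants.
That amount (€405,000) is divided into 3 shares of €135,000: Liesel and Joaquin each take €135,000; Thandi's €135,000 share passes to Thandi's issue.
Thandi's share (€135,000) passes entirely to Willa.

Liesel: €135,000; Joaquin: €135,000; Willa: €135,000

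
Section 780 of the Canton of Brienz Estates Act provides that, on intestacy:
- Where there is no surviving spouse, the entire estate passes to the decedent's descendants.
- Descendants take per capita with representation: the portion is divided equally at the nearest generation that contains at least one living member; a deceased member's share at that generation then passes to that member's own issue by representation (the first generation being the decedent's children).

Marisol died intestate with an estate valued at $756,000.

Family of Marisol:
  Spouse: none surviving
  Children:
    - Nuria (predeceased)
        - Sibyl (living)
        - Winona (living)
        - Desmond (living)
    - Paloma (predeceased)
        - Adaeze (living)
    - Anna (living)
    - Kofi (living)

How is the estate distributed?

Sibyl: $63,000; Winona: $63,000; Desmond: $63,000; Adaeze: $189,000; Anna: $189,000; Kofi: $189,000

The entire $756,000 passes to the descendants.
That amount ($756,000) is divided into 4 shares of $189,000: Anna and Kofi each take $189,000; Nuria's $189,000 share passes to Nuria's issue; Paloma's $189,000 share passes to Paloma's issue.
Nuria's share ($189,000) is divided into 3 shares of $63,000: Sibyl, Winona, and Desmond each take $63,000.
Paloma's share ($189,000) passes entirely to Adaeze.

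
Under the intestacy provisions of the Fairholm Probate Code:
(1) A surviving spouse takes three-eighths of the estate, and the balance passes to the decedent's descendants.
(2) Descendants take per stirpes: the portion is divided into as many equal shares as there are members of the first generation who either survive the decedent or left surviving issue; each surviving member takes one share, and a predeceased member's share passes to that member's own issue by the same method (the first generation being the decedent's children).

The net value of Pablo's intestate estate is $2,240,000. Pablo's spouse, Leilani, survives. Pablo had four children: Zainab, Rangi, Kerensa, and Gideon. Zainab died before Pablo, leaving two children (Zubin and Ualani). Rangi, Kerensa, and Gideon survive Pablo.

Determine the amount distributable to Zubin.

Leilani takes three-eighths of $2,240,000 = $840,000. The remaining $1,400,000 passes to the descendants.
The descendants' portion ($1,400,000) is divided into 4 shares of $350,000: Rangi, Kerensa, and Gideon each take $350,000; Zainab's $350,000 share passes to Zainab's issue.
Zainab's share ($350,000) is divided into 2 shares of $175,000: Zubin and Ualani each take $175,000.

Zubin receives $175,000.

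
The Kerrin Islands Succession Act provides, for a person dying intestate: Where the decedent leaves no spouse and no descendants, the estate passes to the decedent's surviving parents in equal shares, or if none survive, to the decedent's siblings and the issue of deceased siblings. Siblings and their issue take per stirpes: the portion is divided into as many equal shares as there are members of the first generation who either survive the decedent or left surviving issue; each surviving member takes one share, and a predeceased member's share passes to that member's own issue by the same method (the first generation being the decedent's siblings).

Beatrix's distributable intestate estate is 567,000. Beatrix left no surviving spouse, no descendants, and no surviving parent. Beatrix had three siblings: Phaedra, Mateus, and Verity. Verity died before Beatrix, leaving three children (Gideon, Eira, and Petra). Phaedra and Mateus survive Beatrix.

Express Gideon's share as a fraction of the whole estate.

Gideon receives 1/9 of the estate.

The entire 567,000 passes to the siblings and their issue.
That amount (567,000) is divided into 3 shares of 189,000: Phaedra and Mateus each take 189,000; Verity's 189,000 share passes to Verity's issue.
Verity's share (189,000) is divided into 3 shares of 63,000: Gideon, Eira, and Petra each take 63,000.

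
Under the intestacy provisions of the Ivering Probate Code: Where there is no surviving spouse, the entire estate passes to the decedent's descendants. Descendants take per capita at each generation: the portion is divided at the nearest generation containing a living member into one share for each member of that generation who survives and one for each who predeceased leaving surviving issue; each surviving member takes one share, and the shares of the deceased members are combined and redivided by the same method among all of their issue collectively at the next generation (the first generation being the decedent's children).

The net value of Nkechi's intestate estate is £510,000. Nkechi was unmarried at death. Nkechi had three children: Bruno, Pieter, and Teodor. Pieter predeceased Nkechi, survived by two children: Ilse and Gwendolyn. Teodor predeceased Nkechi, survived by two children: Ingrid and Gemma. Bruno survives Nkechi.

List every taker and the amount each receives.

The entire £510,000 passes to the descendants.
That amount (£510,000) is divided at the children's generation into 3 shares of £170,000. Bruno takes £170,000. The 2 shares of the deceased (Pieter and Teodor) are combined into a pool of £340,000.
That pool (£340,000) is divided at the grandchildren's generation equally among Ilse, Gwendolyn, Ingrid, and Gemma: £85,000 each.

Bruno: £170,000; Ilse: £85,000; Gwendolyn: £85,000; Ingrid: £85,000; Gemma: £85,000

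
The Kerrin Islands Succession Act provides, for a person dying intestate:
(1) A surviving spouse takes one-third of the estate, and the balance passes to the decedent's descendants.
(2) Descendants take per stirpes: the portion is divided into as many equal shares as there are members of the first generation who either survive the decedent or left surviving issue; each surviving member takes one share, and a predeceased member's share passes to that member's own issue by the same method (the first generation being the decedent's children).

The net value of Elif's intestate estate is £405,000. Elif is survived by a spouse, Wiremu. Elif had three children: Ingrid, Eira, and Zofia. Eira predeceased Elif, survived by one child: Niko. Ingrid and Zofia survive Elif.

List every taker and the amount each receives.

Wiremu: £135,000; Ingrid: £90,000; Niko: £90,000; Zofia: £90,000

Wiremu takes one-third of £405,000 = £135,000. The remaining £270,000 passes to the descendants.
The descendants' portion (£270,000) is divided into 3 shares of £90,000: Ingrid and Zofia each take £90,000; Eira's £90,000 share passes to Eira's issue.
Eira's share (£90,000) passes entirely to Niko.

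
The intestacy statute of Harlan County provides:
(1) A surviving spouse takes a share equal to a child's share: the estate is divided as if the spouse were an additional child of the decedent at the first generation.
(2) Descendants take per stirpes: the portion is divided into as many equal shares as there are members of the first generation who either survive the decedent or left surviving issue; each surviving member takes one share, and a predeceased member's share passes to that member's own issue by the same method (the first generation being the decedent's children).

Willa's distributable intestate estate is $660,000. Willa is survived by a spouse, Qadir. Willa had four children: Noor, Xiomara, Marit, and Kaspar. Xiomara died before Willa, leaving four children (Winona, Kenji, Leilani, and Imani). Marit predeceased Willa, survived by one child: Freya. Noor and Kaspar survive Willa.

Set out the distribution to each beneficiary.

The spouse counts as an additional share at the children's level, so there are 5 primary shares of $132,000. Qadir takes one such share ($132,000).
The children's combined portion ($528,000) is divided into 4 shares of $132,000: Noor and Kaspar each take $132,000; Xiomara's $132,000 share passes to Xiomara's issue; Marit's $132,000 share passes to Marit's issue.
Xiomara's share ($132,000) is divided into 4 shares of $33,000: Winona, Kenji, Leilani, and Imani each take $33,000.
Marit's share ($132,000) passes entirely to Freya.

Qadir: $132,000; Noor: $132,000; Winona: $33,000; Kenji: $33,000; Leilani: $33,000; Imani: $33,000; Freya: $132,000; Kaspar: $132,000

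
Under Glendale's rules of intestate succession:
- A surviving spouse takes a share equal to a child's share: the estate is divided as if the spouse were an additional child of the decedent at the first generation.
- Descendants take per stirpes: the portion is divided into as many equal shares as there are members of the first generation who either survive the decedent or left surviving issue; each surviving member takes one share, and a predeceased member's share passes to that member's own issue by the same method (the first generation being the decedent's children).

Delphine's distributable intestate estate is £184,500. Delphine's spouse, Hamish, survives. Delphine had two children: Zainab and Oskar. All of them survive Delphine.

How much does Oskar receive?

The spouse counts as an additional share at the children's level, so there are 3 primary shares of £61,500. Hamish takes one such share (£61,500).
The children's combined portion (£123,000) is divided into 2 shares of £61,500: Zainab and Oskar each take £61,500.

Oskar receives £61,500.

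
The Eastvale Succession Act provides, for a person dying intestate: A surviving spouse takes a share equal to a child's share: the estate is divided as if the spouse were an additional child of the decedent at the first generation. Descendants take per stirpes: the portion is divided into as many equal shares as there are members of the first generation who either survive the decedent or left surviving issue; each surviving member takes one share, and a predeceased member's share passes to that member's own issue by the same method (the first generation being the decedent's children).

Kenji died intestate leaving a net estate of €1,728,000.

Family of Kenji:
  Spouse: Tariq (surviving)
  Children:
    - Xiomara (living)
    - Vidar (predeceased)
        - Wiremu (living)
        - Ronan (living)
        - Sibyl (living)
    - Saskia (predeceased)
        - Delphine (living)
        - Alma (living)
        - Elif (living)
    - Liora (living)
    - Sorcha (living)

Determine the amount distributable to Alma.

The spouse counts as an additional share at the children's level, so there are 6 primary shares of €288,000. Tariq takes one such share (€288,000).
The children's combined portion (€1,440,000) is divided into 5 shares of €288,000: Xiomara, Liora, and Sorcha each take €288,000; Vidar's €288,000 share passes to Vidar's issue; Saskia's €288,000 share passes to Saskia's issue.
Vidar's share (€288,000) is divided into 3 shares of €96,000: Wiremu, Ronan, and Sibyl each take €96,000.
Saskia's share (€288,000) is divided into 3 shares of €96,000: Delphine, Alma, and Elif each take €96,000.

Alma receives €96,000.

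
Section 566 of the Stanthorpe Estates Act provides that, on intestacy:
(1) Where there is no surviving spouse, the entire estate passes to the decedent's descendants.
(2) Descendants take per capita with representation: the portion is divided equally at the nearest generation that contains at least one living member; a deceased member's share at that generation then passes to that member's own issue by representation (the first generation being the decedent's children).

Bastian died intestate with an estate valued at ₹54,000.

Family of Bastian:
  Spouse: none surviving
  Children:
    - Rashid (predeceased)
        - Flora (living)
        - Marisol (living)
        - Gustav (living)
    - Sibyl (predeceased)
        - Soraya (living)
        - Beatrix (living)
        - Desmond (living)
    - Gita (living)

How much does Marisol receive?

Marisol receives ₹6,000.

The entire ₹54,000 passes to the descendants.
That amount (₹54,000) is divided into 3 shares of ₹18,000: Gita takes ₹18,000; Rashid's ₹18,000 share passes to Rashid's issue; Sibyl's ₹18,000 share passes to Sibyl's issue.
Rashid's share (₹18,000) is divided into 3 shares of ₹6,000: Flora, Marisol, and Gustav each take ₹6,000.
Sibyl's share (₹18,000) is divided into 3 shares of ₹6,000: Soraya, Beatrix, and Desmond each take ₹6,000.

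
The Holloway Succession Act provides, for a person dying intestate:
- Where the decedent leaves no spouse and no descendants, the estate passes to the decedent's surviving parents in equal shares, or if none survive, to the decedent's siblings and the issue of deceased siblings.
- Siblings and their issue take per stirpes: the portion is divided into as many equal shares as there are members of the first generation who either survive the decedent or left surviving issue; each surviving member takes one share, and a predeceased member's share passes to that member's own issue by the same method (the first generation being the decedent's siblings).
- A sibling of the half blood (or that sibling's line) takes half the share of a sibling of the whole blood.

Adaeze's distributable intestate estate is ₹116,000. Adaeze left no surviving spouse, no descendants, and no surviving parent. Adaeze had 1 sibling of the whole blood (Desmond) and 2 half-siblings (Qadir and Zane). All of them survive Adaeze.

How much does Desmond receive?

The entire ₹116,000 passes to the siblings and their issue.
Counting each half-blood sibling's line as half a unit, there are 2 units in ₹116,000, so one unit is ₹58,000. Whole-blood lines (Desmond) take ₹58,000 each; half-blood lines (Qadir and Zane) take ₹29,000 each.

Desmond receives ₹58,000.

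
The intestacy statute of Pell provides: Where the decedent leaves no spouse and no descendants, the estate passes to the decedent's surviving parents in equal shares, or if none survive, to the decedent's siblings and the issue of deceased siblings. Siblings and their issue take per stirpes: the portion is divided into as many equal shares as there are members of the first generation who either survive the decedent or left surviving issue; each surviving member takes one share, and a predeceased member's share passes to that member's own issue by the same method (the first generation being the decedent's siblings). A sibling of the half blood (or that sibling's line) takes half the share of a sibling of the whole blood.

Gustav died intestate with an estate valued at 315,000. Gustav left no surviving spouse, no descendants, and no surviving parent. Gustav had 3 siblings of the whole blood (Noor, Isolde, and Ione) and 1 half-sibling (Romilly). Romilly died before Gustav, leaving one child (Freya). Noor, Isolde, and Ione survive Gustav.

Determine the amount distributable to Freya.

Freya receives 45,000.

The entire 315,000 passes to the siblings and their issue.
Counting each half-blood sibling's line as half a unit, there are 7/2 units in 315,000, so one unit is 90,000. Whole-blood lines (Noor, Isolde, and Ione) take 90,000 each; half-blood lines (Romilly) take 45,000 each.
Romilly's share (45,000) passes entirely to Freya.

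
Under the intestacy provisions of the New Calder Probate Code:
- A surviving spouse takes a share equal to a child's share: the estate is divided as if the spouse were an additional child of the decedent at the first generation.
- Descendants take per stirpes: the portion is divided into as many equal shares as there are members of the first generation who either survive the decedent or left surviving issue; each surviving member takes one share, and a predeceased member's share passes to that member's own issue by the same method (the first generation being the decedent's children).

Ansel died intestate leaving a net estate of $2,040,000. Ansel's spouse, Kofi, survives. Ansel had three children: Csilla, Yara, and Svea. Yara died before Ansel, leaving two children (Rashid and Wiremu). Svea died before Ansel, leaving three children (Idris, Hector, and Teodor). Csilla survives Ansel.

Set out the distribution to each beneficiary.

Kofi: $510,000; Csilla: $510,000; Rashid: $255,000; Wiremu: $255,000; Idris: $170,000; Hector: $170,000; Teodor: $170,000

The spouse counts as an additional share at the children's level, so there are 4 primary shares of $510,000. Kofi takes one such share ($510,000).
The children's combined portion ($1,530,000) is divided into 3 shares of $510,000: Csilla takes $510,000; Yara's $510,000 share passes to Yara's issue; Svea's $510,000 share passes to Svea's issue.
Yara's share ($510,000) is divided into 2 shares of $255,000: Rashid and Wiremu each take $255,000.
Svea's share ($510,000) is divided into 3 shares of $170,000: Idris, Hector, and Teodor each take $170,000.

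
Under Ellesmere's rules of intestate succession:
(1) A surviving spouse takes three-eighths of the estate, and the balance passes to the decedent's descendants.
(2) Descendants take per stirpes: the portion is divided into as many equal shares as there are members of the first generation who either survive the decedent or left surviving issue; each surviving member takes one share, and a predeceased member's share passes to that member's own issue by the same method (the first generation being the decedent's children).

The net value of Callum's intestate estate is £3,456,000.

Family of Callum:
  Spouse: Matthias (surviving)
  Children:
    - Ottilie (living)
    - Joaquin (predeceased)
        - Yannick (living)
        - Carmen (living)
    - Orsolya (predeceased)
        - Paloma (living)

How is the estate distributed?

Matthias: £1,296,000; Ottilie: £720,000; Yannick: £360,000; Carmen: £360,000; Paloma: £720,000

Matthias takes three-eighths of £3,456,000 = £1,296,000. The remaining £2,160,000 passes to the descendants.
The descendants' portion (£2,160,000) is divided into 3 shares of £720,000: Ottilie takes £720,000; Joaquin's £720,000 share passes to Joaquin's issue; Orsolya's £720,000 share passes to Orsolya's issue.
Joaquin's share (£720,000) is divided into 2 shares of £360,000: Yannick and Carmen each take £360,000.
Orsolya's share (£720,000) passes entirely to Paloma.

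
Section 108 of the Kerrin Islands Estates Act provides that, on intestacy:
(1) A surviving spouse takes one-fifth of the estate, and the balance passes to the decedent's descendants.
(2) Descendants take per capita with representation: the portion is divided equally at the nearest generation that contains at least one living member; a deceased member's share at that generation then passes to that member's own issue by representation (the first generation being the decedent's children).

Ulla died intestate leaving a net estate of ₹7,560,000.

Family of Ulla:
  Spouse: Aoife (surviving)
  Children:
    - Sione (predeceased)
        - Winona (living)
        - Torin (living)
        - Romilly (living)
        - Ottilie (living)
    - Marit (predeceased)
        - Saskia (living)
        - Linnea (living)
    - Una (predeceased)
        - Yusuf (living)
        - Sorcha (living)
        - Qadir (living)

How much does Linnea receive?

Aoife takes one-fifth of ₹7,560,000 = ₹1,512,000. The remaining ₹6,048,000 passes to the descendants.
No child survives, so the initial division is made at the grandchildren's generation.
The descendants' portion (₹6,048,000) is divided into 9 shares of ₹672,000: Winona, Torin, Romilly, Ottilie, Saskia, Linnea, Yusuf, Sorcha, and Qadir each take ₹672,000.

Linnea receives ₹672,000.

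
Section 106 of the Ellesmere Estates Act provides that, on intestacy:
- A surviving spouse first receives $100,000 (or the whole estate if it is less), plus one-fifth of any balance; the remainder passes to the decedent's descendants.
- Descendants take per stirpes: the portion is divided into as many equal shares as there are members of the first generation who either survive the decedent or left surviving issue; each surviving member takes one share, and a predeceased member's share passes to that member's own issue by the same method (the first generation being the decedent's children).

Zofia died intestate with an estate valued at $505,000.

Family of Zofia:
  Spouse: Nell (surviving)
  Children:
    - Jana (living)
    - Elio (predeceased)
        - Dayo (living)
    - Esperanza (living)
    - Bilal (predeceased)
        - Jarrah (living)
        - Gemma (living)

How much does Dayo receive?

Nell first takes $100,000, leaving a balance of $405,000. Nell then takes one-fifth of the balance ($81,000), for a total of $181,000. The remaining $324,000 passes to the descendants.
The descendants' portion ($324,000) is divided into 4 shares of $81,000: Jana and Esperanza each take $81,000; Elio's $81,000 share passes to Elio's issue; Bilal's $81,000 share passes to Bilal's issue.
Elio's share ($81,000) passes entirely to Dayo.
Bilal's share ($81,000) is divided into 2 shares of $40,500: Jarrah and Gemma each take $40,500.

Dayo receives $81,000.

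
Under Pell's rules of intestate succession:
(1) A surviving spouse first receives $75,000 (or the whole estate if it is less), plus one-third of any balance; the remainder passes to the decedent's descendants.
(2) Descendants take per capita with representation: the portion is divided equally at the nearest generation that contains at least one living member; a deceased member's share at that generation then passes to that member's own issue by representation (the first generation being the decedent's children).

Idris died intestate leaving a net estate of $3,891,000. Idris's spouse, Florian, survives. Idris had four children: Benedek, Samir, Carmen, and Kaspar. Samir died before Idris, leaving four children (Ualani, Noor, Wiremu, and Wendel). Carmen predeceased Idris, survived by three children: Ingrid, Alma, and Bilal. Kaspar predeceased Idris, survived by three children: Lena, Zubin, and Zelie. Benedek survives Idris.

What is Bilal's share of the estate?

Bilal receives $212,000.

Florian first takes $75,000, leaving a balance of $3,816,000. Florian then takes one-third of the balance ($1,272,000), for a total of $1,347,000. The remaining $2,544,000 passes to the descendants.
The descendants' portion ($2,544,000) is divided into 4 shares of $636,000: Benedek takes $636,000; Samir's $636,000 share passes to Samir's issue; Carmen's $636,000 share passes to Carmen's issue; Kaspar's $636,000 share passes to Kaspar's issue.
Samir's share ($636,000) is divided into 4 shares of $159,000: Ualani, Noor, Wiremu, and Wendel each take $159,000.
Carmen's share ($636,000) is divided into 3 shares of $212,000: Ingrid, Alma, and Bilal each take $212,000.
Kaspar's share ($636,000) is divided into 3 shares of $212,000: Lena, Zubin, and Zelie each take $212,000.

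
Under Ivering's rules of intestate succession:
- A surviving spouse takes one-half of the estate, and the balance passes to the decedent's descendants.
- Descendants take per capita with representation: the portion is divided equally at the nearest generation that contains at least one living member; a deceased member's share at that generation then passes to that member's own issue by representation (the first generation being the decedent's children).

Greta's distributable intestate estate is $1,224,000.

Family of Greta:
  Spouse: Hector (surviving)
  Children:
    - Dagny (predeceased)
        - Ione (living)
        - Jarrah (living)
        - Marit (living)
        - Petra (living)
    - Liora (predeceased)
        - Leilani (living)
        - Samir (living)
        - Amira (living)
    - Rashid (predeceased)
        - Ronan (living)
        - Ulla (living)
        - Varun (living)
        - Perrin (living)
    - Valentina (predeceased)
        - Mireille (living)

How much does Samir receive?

Samir receives $51,000.

Hector takes one-half of $1,224,000 = $612,000. The remaining $612,000 passes to the descendants.
No child survives, so the initial division is made at the grandchildren's generation.
The descendants' portion ($612,000) is divided into 12 shares of $51,000: Ione, Jarrah, Marit, Petra, Leilani, Samir, Amira, Ronan, Ulla, Varun, Perrin, and Mireille each take $51,000.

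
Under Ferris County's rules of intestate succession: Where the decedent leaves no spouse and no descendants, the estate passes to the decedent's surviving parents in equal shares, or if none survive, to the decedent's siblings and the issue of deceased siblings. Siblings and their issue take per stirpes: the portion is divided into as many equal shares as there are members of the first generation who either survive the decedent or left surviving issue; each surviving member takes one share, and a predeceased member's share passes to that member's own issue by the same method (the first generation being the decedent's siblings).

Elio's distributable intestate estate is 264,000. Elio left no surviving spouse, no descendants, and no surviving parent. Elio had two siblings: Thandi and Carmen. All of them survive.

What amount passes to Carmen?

The entire 264,000 passes to the siblings and their issue.
That amount (264,000) is divided into 2 shares of 132,000: Thandi and Carmen each take 132,000.

Carmen receives 132,000.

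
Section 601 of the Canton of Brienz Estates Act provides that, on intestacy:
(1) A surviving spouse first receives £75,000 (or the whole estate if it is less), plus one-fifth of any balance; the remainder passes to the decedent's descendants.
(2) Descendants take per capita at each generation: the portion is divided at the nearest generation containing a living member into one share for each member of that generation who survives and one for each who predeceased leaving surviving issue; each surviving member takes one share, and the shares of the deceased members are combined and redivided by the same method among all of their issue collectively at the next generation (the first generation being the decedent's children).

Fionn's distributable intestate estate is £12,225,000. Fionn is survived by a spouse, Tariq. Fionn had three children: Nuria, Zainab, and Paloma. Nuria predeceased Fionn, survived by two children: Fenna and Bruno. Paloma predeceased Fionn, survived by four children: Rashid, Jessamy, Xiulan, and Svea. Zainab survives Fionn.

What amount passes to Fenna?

Tariq first takes £75,000, leaving a balance of £12,150,000. Tariq then takes one-fifth of the balance (£2,430,000), for a total of £2,505,000. The remaining £9,720,000 passes to the descendants.
The descendants' portion (£9,720,000) is divided at the children's generation into 3 shares of £3,240,000. Zainab takes £3,240,000. The 2 shares of the deceased (Nuria and Paloma) are combined into a pool of £6,480,000.
That pool (£6,480,000) is divided at the grandchildren's generation equally among Fenna, Bruno, Rashid, Jessamy, Xiulan, and Svea: £1,080,000 each.

Fenna receives £1,080,000.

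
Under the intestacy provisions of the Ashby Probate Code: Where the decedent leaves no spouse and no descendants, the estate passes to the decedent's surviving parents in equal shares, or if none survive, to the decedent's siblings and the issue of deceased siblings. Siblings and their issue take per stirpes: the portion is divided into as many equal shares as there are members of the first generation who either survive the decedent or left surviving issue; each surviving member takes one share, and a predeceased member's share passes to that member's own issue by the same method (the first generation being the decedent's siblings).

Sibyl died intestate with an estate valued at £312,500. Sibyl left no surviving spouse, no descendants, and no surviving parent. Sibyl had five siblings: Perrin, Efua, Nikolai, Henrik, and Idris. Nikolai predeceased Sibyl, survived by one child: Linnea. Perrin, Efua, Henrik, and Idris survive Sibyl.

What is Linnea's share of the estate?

The entire £312,500 passes to the siblings and their issue.
That amount (£312,500) is divided into 5 shares of £62,500: Perrin, Efua, Henrik, and Idris each take £62,500; Nikolai's £62,500 share passes to Nikolai's issue.
Nikolai's share (£62,500) passes entirely to Linnea.

Linnea receives £62,500.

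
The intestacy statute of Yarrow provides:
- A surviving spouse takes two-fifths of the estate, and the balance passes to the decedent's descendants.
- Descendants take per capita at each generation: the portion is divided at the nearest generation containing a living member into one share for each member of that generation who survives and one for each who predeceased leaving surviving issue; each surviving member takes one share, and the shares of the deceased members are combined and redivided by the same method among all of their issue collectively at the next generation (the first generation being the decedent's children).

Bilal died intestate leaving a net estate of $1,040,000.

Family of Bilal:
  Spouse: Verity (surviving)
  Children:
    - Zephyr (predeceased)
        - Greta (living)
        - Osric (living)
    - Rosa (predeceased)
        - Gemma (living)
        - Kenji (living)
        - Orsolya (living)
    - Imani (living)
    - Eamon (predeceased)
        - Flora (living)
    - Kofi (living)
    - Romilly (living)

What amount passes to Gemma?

Gemma receives $52,000.

Verity takes two-fifths of $1,040,000 = $416,000. The remaining $624,000 passes to the descendants.
The descendants' portion ($624,000) is divided at the children's generation into 6 shares of $104,000. Imani, Kofi, and Romilly each take $104,000. The 3 shares of the deceased (Zephyr, Rosa, and Eamon) are combined into a pool of $312,000.
That pool ($312,000) is divided at the grandchildren's generation equally among Greta, Osric, Gemma, Kenji, Orsolya, and Flora: $52,000 each.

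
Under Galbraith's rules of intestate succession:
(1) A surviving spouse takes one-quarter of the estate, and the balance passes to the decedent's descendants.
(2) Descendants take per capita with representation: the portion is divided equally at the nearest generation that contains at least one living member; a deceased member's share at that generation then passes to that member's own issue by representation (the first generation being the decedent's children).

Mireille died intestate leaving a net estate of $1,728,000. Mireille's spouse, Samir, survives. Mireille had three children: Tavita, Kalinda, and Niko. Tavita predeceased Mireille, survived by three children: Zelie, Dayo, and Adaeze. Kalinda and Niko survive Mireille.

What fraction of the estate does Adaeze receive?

Adaeze receives 1/12 of the estate.

Samir takes one-quarter of $1,728,000 = $432,000. The remaining $1,296,000 passes to the descendants.
The descendants' portion ($1,296,000) is divided into 3 shares of $432,000: Kalinda and Niko each take $432,000; Tavita's $432,000 share passes to Tavita's issue.
Tavita's share ($432,000) is divided into 3 shares of $144,000: Zelie, Dayo, and Adaeze each take $144,000.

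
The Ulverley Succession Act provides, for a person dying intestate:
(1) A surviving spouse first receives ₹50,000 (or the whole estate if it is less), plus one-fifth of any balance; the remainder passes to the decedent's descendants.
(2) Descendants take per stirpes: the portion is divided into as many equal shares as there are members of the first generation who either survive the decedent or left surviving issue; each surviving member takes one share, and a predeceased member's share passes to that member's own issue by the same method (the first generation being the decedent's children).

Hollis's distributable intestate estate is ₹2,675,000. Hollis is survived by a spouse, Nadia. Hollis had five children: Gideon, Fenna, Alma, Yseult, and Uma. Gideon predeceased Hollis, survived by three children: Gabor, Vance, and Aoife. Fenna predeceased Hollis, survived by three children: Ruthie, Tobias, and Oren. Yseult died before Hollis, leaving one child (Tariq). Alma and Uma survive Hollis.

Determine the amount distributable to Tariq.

Tariq receives ₹420,000.

Nadia first takes ₹50,000, leaving a balance of ₹2,625,000. Nadia then takes one-fifth of the balance (₹525,000), for a total of ₹575,000. The remaining ₹2,100,000 passes to the descendants.
The descendants' portion (₹2,100,000) is divided into 5 shares of ₹420,000: Alma and Uma each take ₹420,000; Gideon's ₹420,000 share passes to Gideon's issue; Fenna's ₹420,000 share passes to Fenna's issue; Yseult's ₹420,000 share passes to Yseult's issue.
Gideon's share (₹420,000) is divided into 3 shares of ₹140,000: Gabor, Vance, and Aoife each take ₹140,000.
Fenna's share (₹420,000) is divided into 3 shares of ₹140,000: Ruthie, Tobias, and Oren each take ₹140,000.
Yseult's share (₹420,000) passes entirely to Tariq.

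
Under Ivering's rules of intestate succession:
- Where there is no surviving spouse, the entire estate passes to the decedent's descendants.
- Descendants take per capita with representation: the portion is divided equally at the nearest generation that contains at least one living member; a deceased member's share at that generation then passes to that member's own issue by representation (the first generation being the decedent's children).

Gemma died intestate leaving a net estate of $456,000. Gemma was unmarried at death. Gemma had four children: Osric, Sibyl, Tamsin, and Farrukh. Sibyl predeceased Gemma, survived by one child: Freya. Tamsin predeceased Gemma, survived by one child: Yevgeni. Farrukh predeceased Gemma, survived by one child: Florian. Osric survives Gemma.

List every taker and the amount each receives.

Osric: $114,000; Freya: $114,000; Yevgeni: $114,000; Florian: $114,000

The entire $456,000 passes to the descendants.
That amount ($456,000) is divided into 4 shares of $114,000: Osric takes $114,000; Sibyl's $114,000 share passes to Sibyl's issue; Tamsin's $114,000 share passes to Tamsin's issue; Farrukh's $114,000 share passes to Farrukh's issue.
Sibyl's share ($114,000) passes entirely to Freya.
Tamsin's share ($114,000) passes entirely to Yevgeni.
Farrukh's share ($114,000) passes entirely to Florian.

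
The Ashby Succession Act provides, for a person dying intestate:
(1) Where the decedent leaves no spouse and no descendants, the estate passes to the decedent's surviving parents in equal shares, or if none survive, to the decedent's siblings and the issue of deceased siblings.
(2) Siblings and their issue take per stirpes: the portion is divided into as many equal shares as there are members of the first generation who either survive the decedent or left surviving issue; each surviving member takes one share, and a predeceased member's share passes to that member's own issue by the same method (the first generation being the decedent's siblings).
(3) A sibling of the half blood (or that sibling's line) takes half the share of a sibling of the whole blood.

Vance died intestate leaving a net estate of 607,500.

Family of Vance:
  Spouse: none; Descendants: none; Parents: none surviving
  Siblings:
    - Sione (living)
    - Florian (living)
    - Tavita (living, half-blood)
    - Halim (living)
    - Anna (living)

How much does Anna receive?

The entire 607,500 passes to the siblings and their issue.
Counting each half-blood sibling's line as half a unit, there are 9/2 units in 607,500, so one unit is 135,000. Whole-blood lines (Sione, Florian, Halim, and Anna) take 135,000 each; half-blood lines (Tavita) take 67,500 each.

Anna receives 135,000.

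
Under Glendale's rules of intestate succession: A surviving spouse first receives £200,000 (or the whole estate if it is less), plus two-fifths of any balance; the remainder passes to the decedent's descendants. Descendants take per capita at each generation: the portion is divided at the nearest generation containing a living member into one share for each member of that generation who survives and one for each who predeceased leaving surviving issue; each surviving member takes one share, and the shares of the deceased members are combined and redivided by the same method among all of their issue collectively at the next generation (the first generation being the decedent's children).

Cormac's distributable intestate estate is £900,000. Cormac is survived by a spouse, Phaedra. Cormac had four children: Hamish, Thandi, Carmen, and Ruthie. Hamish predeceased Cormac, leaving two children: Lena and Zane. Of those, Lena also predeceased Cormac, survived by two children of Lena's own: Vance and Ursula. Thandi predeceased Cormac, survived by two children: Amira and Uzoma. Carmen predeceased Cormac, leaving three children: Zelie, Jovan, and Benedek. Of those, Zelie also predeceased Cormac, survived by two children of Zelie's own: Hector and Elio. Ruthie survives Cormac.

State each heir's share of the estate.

Phaedra: £480,000; Vance: £22,500; Ursula: £22,500; Zane: £45,000; Amira: £45,000; Uzoma: £45,000; Hector: £22,500; Elio: £22,500; Jovan: £45,000; Benedek: £45,000; Ruthie: £105,000

Phaedra first takes £200,000, leaving a balance of £700,000. Phaedra then takes two-fifths of the balance (£280,000), for a total of £480,000. The remaining £420,000 passes to the descendants.
The descendants' portion (£420,000) is divided at the children's generation into 4 shares of £105,000. Ruthie takes £105,000. The 3 shares of the deceased (Hamish, Thandi, and Carmen) are combined into a pool of £315,000.
That pool (£315,000) is divided at the grandchildren's generation into 7 shares of £45,000. Zane, Amira, Uzoma, Jovan, and Benedek each take £45,000. The 2 shares of the deceased (Lena and Zelie) are combined into a pool of £90,000.
That pool (£90,000) is divided at the great-grandchildren's generation equally among Vance, Ursula, Hector, and Elio: £22,500 each.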